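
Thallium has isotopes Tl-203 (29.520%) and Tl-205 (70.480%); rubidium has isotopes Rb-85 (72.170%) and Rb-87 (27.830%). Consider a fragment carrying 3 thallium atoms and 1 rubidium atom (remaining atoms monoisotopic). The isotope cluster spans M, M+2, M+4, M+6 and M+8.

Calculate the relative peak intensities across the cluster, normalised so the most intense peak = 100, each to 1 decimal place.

4.9 : 37.4 : 98.3 : 100.0 : 26.0

Thallium pattern (n=3): 0.02572463 : 0.18425524 : 0.43991564 : 0.35010449
Rubidium pattern (n=1): 0.7217 : 0.2783
Convolve the two distributions (both contribute in 2-u steps):
  M: 0.02572463×0.7217 = 0.018565
  M+2: 0.02572463×0.2783 + 0.18425524×0.7217 = 0.140136
  M+4: 0.18425524×0.2783 + 0.43991564×0.7217 = 0.368765
  M+6: 0.43991564×0.2783 + 0.35010449×0.7217 = 0.375099
  M+8: 0.35010449×0.2783 = 0.097434
Scale to base peak (0.375099) = 100: 4.9 : 37.4 : 98.3 : 100.0 : 26.0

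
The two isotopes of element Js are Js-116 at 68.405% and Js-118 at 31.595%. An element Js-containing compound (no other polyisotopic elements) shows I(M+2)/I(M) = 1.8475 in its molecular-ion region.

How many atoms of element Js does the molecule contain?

4

For n independent Js atoms, I(M+2)/I(M) = n · (abundance Js-118) / (abundance Js-116) = n · 0.31595/0.68405.
n = 1.8475 × 0.68405/0.31595 = 4.00 ≈ 4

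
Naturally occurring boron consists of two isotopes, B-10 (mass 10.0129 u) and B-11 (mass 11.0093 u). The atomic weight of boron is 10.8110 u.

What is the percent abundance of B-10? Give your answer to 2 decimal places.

19.90%

Writing the weighted mean with unknown fraction x of B-10:
10.0129·x + 11.0093·(1 − x) = 10.8110
(10.0129 − 11.0093)·x = 10.8110 − 11.0093
x = -0.1983 / -0.9964 = 0.19902 → 19.90% B-10, 80.10% B-11.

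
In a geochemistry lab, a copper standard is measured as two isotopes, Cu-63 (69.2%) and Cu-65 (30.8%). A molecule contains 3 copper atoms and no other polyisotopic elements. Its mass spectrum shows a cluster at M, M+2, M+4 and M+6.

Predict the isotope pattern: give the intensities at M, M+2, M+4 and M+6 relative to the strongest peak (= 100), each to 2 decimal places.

Each Cu atom is independently Cu-63 (p = 0.692) or Cu-65 (q = 0.308); the cluster is the binomial expansion (p + q)^3.
P(M) = 0.692^3 = 0.331374
P(M+2) = 3 × 0.692^2 × 0.308^1 = 0.442470
P(M+4) = 3 × 0.692^1 × 0.308^2 = 0.196938
P(M+6) = 0.308^3 = 0.029218
The M+2 peak is largest (0.442470); scaling to 100 gives 74.89 : 100.00 : 44.51 : 6.60.

74.89 : 100.00 : 44.51 : 6.60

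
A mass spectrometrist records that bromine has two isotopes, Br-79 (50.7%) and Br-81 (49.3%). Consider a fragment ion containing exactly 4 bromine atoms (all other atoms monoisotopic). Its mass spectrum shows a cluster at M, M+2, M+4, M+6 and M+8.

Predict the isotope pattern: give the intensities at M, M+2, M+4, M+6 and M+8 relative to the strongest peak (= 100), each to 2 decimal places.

Expanding (0.507 + 0.493)^4:
P(M) = 0.507^4 = 0.066074
P(M+2) = 4 × 0.507^3 × 0.493^1 = 0.256999
P(M+4) = 6 × 0.507^2 × 0.493^2 = 0.374853
P(M+6) = 4 × 0.507^1 × 0.493^3 = 0.243001
P(M+8) = 0.493^4 = 0.059073
The M+4 peak is largest (0.374853); scaling to 100 gives 17.63 : 68.56 : 100.00 : 64.83 : 15.76.

17.63 : 68.56 : 100.00 : 64.83 : 15.76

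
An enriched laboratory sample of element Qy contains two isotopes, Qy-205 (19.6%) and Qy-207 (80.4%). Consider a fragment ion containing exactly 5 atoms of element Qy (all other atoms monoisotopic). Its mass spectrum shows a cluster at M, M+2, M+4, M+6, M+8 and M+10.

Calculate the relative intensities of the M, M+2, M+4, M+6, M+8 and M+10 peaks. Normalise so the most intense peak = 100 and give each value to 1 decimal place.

Expanding (0.196 + 0.804)^5:
P(M) = 0.196^5 = 0.000289
P(M+2) = 5 × 0.196^4 × 0.804^1 = 0.005933
P(M+4) = 10 × 0.196^3 × 0.804^2 = 0.048672
P(M+6) = 10 × 0.196^2 × 0.804^3 = 0.199655
P(M+8) = 5 × 0.196^1 × 0.804^4 = 0.409497
P(M+10) = 0.804^5 = 0.335954
The M+8 peak is largest (0.409497); scaling to 100 gives 0.1 : 1.4 : 11.9 : 48.8 : 100.0 : 82.0.

0.1 : 1.4 : 11.9 : 48.8 : 100.0 : 82.0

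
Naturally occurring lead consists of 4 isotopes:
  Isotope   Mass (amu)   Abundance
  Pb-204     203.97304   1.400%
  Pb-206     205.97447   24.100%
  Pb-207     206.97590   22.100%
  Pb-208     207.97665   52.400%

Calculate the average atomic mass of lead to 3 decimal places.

207.217 amu

Weight each isotope mass by its fractional abundance: 0.01400 × 203.97304 + 0.24100 × 205.97447 + 0.22100 × 206.97590 + 0.52400 × 207.97665
= 2.855623 + 49.639847 + 45.741674 + 108.979765 = 207.216909 amu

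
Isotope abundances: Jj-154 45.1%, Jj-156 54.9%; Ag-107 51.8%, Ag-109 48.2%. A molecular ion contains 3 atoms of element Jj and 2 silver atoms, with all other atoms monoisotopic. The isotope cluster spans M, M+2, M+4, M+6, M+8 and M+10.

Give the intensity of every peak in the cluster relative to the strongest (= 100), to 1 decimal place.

Element Jj pattern (n=3): 0.09173385 : 0.33500145 : 0.40779555 : 0.16546915
Silver pattern (n=2): 0.268324 : 0.499352 : 0.232324
Convolve the two distributions (both contribute in 2-u steps):
  M: 0.09173385×0.268324 = 0.024614
  M+2: 0.09173385×0.499352 + 0.33500145×0.268324 = 0.135696
  M+4: 0.09173385×0.232324 + 0.33500145×0.499352 + 0.40779555×0.268324 = 0.298017
  M+6: 0.33500145×0.232324 + 0.40779555×0.499352 + 0.16546915×0.268324 = 0.325862
  M+8: 0.40779555×0.232324 + 0.16546915×0.499352 = 0.177368
  M+10: 0.16546915×0.232324 = 0.038442
Scale to base peak (0.325862) = 100: 7.6 : 41.6 : 91.5 : 100.0 : 54.4 : 11.8

7.6 : 41.6 : 91.5 : 100.0 : 54.4 : 11.8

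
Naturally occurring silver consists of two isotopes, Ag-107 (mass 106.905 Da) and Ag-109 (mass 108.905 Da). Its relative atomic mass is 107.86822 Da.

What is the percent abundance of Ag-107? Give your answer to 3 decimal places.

51.839%

Let x be the fractional abundance of Ag-107; then Ag-109 has abundance 1 − x.
106.905·x + 108.905·(1 − x) = 107.86822
(106.905 − 108.905)·x = 107.86822 − 108.905
x = -1.03678 / -2.000 = 0.51839 → 51.839% Ag-107, 48.161% Ag-109.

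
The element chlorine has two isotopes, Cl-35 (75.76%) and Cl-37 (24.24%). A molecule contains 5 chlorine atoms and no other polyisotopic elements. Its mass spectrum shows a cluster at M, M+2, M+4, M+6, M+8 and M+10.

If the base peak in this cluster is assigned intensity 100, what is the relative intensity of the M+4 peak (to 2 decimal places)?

63.99

(0.7576 + 0.2424)^5 gives M 0.2496, M+2 0.3993, M+4 0.2555, M+6 0.0817, M+8 0.0131, M+10 0.0008; the largest is M+2.
P(M+2) = C(5,1) × 0.7576^4 × 0.2424^1 = 5 × 0.32942751 × 0.2424 = 0.399266 (base)
P(M+4) = C(5,2) × 0.7576^3 × 0.2424^2 = 10 × 0.4348304 × 0.05875776 = 0.255497
Relative intensity = 0.255497 / 0.399266 × 100 = 63.99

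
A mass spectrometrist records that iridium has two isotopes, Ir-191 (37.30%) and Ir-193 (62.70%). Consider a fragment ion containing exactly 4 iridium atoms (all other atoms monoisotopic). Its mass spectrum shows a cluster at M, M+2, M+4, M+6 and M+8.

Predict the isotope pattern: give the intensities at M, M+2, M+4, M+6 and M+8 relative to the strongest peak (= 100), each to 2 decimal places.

5.26 : 35.39 : 89.23 : 100.00 : 42.02

Each Ir atom is independently Ir-191 (p = 0.3730) or Ir-193 (q = 0.6270); the cluster is the binomial expansion (p + q)^4.
P(M) = 0.3730^4 = 0.019357
P(M+2) = 4 × 0.3730^3 × 0.6270^1 = 0.130153
P(M+4) = 6 × 0.3730^2 × 0.6270^2 = 0.328174
P(M+6) = 4 × 0.3730^1 × 0.6270^3 = 0.367766
P(M+8) = 0.6270^4 = 0.154550
The M+6 peak is largest (0.367766); scaling to 100 gives 5.26 : 35.39 : 89.23 : 100.00 : 42.02.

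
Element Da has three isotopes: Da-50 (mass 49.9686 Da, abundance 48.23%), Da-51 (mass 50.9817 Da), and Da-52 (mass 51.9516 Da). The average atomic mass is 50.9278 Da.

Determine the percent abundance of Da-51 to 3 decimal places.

Let x and y be the fractions of Da-51 and Da-52. Then x + y = 1 − 0.4823 = 0.5177 and 50.9817x + 51.9516y = 50.9278 − 0.4823×49.9686 = 26.82794422.
Substituting: 50.9817x + 51.9516(0.5177 − x) = 26.82794422
(50.9817 − 51.9516)x = -0.0673991  ⇒  x = 0.06949, y = 0.44821
Da-51: 6.949%, Da-52: 44.821%.

6.949%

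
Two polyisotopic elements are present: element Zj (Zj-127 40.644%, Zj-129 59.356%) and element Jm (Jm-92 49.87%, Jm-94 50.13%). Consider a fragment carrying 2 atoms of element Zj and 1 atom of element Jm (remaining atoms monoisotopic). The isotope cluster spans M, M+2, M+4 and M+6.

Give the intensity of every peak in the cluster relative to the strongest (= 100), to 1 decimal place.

19.7 : 77.5 : 100.0 : 42.3

Element Zj pattern (n=2): 0.16519347 : 0.48249305 : 0.35231347
Element Jm pattern (n=1): 0.4987 : 0.5013
Convolve the two distributions (both contribute in 2-u steps):
  M: 0.16519347×0.4987 = 0.082382
  M+2: 0.16519347×0.5013 + 0.48249305×0.4987 = 0.323431
  M+4: 0.48249305×0.5013 + 0.35231347×0.4987 = 0.417572
  M+6: 0.35231347×0.5013 = 0.176615
Scale to base peak (0.417572) = 100: 19.7 : 77.5 : 100.0 : 42.3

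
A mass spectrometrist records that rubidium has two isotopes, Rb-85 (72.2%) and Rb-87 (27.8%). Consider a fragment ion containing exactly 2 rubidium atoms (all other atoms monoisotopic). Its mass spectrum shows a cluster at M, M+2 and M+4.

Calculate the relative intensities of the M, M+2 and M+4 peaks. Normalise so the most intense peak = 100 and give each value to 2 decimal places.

100.00 : 77.01 : 14.83

Expanding (0.722 + 0.278)^2:
P(M) = 0.722^2 = 0.521284
P(M+2) = 2 × 0.722^1 × 0.278^1 = 0.401432
P(M+4) = 0.278^2 = 0.077284
The M peak is largest (0.521284); scaling to 100 gives 100.00 : 77.01 : 14.83.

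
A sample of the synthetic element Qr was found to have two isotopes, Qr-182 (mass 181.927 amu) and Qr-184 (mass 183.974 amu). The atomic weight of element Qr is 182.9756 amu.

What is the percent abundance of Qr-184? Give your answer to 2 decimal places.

51.23%

With x = fraction of Qr-182 (so Qr-184 is 1 − x):
181.927·x + 183.974·(1 − x) = 182.9756
(181.927 − 183.974)·x = 182.9756 − 183.974
x = -0.9984 / -2.047 = 0.48774 → 48.77% Qr-182, 51.23% Qr-184.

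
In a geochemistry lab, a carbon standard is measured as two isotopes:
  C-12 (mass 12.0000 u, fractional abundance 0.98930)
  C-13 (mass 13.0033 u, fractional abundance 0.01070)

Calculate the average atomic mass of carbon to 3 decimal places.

12.011 u

Weight each isotope mass by its fractional abundance: 0.98930 × 12.0000 + 0.01070 × 13.0033
= 11.87160 + 0.13914 = 12.01074 u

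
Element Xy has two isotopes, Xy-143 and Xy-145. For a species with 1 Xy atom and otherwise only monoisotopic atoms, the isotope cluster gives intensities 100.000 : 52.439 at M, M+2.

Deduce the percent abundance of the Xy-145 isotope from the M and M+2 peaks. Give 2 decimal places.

Write p for the Xy-143 fraction. I(M+2)/I(M) = [C(1,1)·p^0·(1−p)] / p^1 = 1·(1−p)/p = 52.439/100.000 = 0.5244
(1−p)/p = 0.5244/1 = 0.5244  ⇒  p = 1/(1 + 0.5244) = 0.6560
Xy-143: 65.60%, Xy-145: 34.40%.

34.40%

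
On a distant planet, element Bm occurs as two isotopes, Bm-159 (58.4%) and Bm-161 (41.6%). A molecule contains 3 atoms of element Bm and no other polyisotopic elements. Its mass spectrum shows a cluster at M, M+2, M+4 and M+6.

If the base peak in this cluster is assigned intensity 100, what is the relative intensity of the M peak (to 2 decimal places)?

Binomial terms of (0.584 + 0.416)^3: M 0.1992, M+2 0.4256, M+4 0.3032, M+6 0.0720 → M+2 is the base peak.
P(M+2) = C(3,1) × 0.584^2 × 0.416^1 = 3 × 0.341056 × 0.4160 = 0.425638 (base)
P(M) = C(3,0) × 0.584^3 × 0.416^0 = 1 × 0.1991767 × 1.0000 = 0.199177
Relative intensity = 0.199177 / 0.425638 × 100 = 46.79

46.79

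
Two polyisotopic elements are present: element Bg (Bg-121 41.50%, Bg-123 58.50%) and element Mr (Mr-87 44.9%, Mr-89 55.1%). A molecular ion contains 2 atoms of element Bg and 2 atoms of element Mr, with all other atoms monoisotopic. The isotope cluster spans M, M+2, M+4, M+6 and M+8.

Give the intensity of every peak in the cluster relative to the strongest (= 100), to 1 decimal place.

Element Bg pattern (n=2): 0.172225 : 0.48555 : 0.342225
Element Mr pattern (n=2): 0.201601 : 0.494798 : 0.303601
Convolve the two distributions (both contribute in 2-u steps):
  M: 0.172225×0.201601 = 0.034721
  M+2: 0.172225×0.494798 + 0.48555×0.201601 = 0.183104
  M+4: 0.172225×0.303601 + 0.48555×0.494798 + 0.342225×0.201601 = 0.361530
  M+6: 0.48555×0.303601 + 0.342225×0.494798 = 0.316746
  M+8: 0.342225×0.303601 = 0.103900
Scale to base peak (0.361530) = 100: 9.6 : 50.6 : 100.0 : 87.6 : 28.7

9.6 : 50.6 : 100.0 : 87.6 : 28.7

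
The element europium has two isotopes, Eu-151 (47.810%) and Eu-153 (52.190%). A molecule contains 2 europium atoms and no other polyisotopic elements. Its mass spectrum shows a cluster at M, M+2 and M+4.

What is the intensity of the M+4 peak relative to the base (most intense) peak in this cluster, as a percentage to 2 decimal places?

Term probabilities: M 0.2286, M+2 0.4990, M+4 0.2724. Base peak = M+2.
P(M+2) = C(2,1) × 0.47810^1 × 0.52190^1 = 2 × 0.4781 × 0.5219 = 0.499041 (base)
P(M+4) = C(2,2) × 0.47810^0 × 0.52190^2 = 1 × 1.0000 × 0.27237961 = 0.272380
Relative intensity = 0.272380 / 0.499041 × 100 = 54.58

54.58%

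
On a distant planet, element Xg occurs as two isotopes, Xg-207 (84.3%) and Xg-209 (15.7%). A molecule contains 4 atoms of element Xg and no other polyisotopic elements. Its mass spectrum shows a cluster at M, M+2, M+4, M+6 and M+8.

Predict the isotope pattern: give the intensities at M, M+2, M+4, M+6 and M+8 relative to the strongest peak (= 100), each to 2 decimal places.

Each Xg atom is independently Xg-207 (p = 0.843) or Xg-209 (q = 0.157); the cluster is the binomial expansion (p + q)^4.
P(M) = 0.843^4 = 0.505022
P(M+2) = 4 × 0.843^3 × 0.157^1 = 0.376220
P(M+4) = 6 × 0.843^2 × 0.157^2 = 0.105101
P(M+6) = 4 × 0.843^1 × 0.157^3 = 0.013049
P(M+8) = 0.157^4 = 0.000608
The M peak is largest (0.505022); scaling to 100 gives 100.00 : 74.50 : 20.81 : 2.58 : 0.12.

100.00 : 74.50 : 20.81 : 2.58 : 0.12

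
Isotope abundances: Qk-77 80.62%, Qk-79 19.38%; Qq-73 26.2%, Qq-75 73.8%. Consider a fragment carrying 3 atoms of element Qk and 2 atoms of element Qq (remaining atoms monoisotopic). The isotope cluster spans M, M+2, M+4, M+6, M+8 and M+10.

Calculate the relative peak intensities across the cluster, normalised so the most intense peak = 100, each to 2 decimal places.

Element Qk pattern (n=3): 0.52399649 : 0.37788584 : 0.09083884 : 0.00727883
Element Qq pattern (n=2): 0.068644 : 0.386712 : 0.544644
Convolve the two distributions (both contribute in 2-u steps):
  M: 0.52399649×0.068644 = 0.035969
  M+2: 0.52399649×0.386712 + 0.37788584×0.068644 = 0.228575
  M+4: 0.52399649×0.544644 + 0.37788584×0.386712 + 0.09083884×0.068644 = 0.437760
  M+6: 0.37788584×0.544644 + 0.09083884×0.386712 + 0.00727883×0.068644 = 0.241441
  M+8: 0.09083884×0.544644 + 0.00727883×0.386712 = 0.052290
  M+10: 0.00727883×0.544644 = 0.003964
Scale to base peak (0.437760) = 100: 8.22 : 52.21 : 100.00 : 55.15 : 11.94 : 0.91

8.22 : 52.21 : 100.00 : 55.15 : 11.94 : 0.91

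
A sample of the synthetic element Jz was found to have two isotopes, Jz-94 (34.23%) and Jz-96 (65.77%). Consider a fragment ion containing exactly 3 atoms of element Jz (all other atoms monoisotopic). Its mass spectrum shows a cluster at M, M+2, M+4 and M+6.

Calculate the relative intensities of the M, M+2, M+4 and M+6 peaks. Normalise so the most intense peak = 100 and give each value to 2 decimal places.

Each Jz atom is independently Jz-94 (p = 0.3423) or Jz-96 (q = 0.6577); the cluster is the binomial expansion (p + q)^3.
P(M) = 0.3423^3 = 0.040107
P(M+2) = 3 × 0.3423^2 × 0.6577^1 = 0.231187
P(M+4) = 3 × 0.3423^1 × 0.6577^2 = 0.444205
P(M+6) = 0.6577^3 = 0.284501
The M+4 peak is largest (0.444205); scaling to 100 gives 9.03 : 52.05 : 100.00 : 64.05.

9.03 : 52.05 : 100.00 : 64.05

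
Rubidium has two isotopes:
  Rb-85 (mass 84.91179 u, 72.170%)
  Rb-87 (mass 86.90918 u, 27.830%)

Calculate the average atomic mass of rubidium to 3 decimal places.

Average mass = Σ (abundance × isotope mass) = 0.72170 × 84.91179 + 0.27830 × 86.90918
= 61.280839 + 24.186825 = 85.467664 u

85.468 u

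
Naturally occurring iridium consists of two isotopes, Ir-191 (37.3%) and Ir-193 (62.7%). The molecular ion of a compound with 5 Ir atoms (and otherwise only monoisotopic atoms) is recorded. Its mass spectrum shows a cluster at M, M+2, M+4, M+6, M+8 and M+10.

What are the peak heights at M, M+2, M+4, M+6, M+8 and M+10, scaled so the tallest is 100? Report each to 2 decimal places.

Expanding (0.373 + 0.627)^5:
P(M) = 0.373^5 = 0.007220
P(M+2) = 5 × 0.373^4 × 0.627^1 = 0.060684
P(M+4) = 10 × 0.373^3 × 0.627^2 = 0.204015
P(M+6) = 10 × 0.373^2 × 0.627^3 = 0.342942
P(M+8) = 5 × 0.373^1 × 0.627^4 = 0.288237
P(M+10) = 0.627^5 = 0.096903
The M+6 peak is largest (0.342942); scaling to 100 gives 2.11 : 17.70 : 59.49 : 100.00 : 84.05 : 28.26.

2.11 : 17.70 : 59.49 : 100.00 : 84.05 : 28.26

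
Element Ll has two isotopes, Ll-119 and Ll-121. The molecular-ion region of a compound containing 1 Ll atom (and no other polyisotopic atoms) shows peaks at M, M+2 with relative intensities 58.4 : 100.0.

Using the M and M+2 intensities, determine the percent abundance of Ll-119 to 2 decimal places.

36.87%

Let p = fractional abundance of Ll-119. I(M+2)/I(M) = [C(1,1)·p^0·(1−p)] / p^1 = 1·(1−p)/p = 100.0/58.4 = 1.7123
(1−p)/p = 1.7123/1 = 1.7123  ⇒  p = 1/(1 + 1.7123) = 0.3687
Ll-119: 36.87%, Ll-121: 63.13%.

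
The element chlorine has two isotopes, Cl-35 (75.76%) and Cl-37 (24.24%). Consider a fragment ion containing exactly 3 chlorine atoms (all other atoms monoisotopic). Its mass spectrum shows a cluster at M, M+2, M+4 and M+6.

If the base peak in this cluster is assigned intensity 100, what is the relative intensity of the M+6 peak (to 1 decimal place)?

3.3

Binomial terms of (0.7576 + 0.2424)^3: M 0.4348, M+2 0.4174, M+4 0.1335, M+6 0.0142 → M is the base peak.
P(M) = C(3,0) × 0.7576^3 × 0.2424^0 = 1 × 0.4348304 × 1.0000 = 0.434830 (base)
P(M+6) = C(3,3) × 0.7576^0 × 0.2424^3 = 1 × 1.0000 × 0.01424288 = 0.014243
Relative intensity = 0.014243 / 0.434830 × 100 = 3.3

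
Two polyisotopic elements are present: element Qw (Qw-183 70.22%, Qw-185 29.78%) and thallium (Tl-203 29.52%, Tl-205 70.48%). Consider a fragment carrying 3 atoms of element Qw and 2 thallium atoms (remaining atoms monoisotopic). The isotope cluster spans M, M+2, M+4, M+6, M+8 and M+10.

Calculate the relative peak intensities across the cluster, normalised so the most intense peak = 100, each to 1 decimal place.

Element Qw pattern (n=3): 0.34624417 : 0.440522 : 0.18682348 : 0.02641035
Thallium pattern (n=2): 0.08714304 : 0.41611392 : 0.49674304
Convolve the two distributions (both contribute in 2-u steps):
  M: 0.34624417×0.08714304 = 0.030173
  M+2: 0.34624417×0.41611392 + 0.440522×0.08714304 = 0.182465
  M+4: 0.34624417×0.49674304 + 0.440522×0.41611392 + 0.18682348×0.08714304 = 0.371582
  M+6: 0.440522×0.49674304 + 0.18682348×0.41611392 + 0.02641035×0.08714304 = 0.298868
  M+8: 0.18682348×0.49674304 + 0.02641035×0.41611392 = 0.103793
  M+10: 0.02641035×0.49674304 = 0.013119
Scale to base peak (0.371582) = 100: 8.1 : 49.1 : 100.0 : 80.4 : 27.9 : 3.5

8.1 : 49.1 : 100.0 : 80.4 : 27.9 : 3.5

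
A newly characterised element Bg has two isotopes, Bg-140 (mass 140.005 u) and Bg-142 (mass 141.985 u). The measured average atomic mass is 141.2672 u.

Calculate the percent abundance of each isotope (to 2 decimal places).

With x = fraction of Bg-140 (so Bg-142 is 1 − x):
140.005·x + 141.985·(1 − x) = 141.2672
(140.005 − 141.985)·x = 141.2672 − 141.985
x = -0.7178 / -1.980 = 0.36253 → 36.25% Bg-140, 63.75% Bg-142.

Bg-140: 36.25%, Bg-142: 63.75%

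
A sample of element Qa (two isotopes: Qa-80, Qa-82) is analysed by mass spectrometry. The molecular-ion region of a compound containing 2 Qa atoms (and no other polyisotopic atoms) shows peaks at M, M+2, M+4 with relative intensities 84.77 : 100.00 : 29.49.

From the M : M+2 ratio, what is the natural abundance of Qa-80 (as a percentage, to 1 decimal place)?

62.9%

Let p = fractional abundance of Qa-80. I(M+2)/I(M) = [C(2,1)·p^1·(1−p)] / p^2 = 2·(1−p)/p = 100.00/84.77 = 1.1797
(1−p)/p = 1.1797/2 = 0.5898  ⇒  p = 1/(1 + 0.5898) = 0.6290
Qa-80: 62.9%, Qa-82: 37.1%.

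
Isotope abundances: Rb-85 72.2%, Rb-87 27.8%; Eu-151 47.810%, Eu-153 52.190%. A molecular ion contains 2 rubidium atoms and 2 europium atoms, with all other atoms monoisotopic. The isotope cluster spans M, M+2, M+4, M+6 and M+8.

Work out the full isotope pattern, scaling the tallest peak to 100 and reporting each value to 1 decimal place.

33.1 : 97.8 : 100.0 : 41.1 : 5.8

Rubidium pattern (n=2): 0.521284 : 0.401432 : 0.077284
Europium pattern (n=2): 0.22857961 : 0.49904078 : 0.27237961
Convolve the two distributions (both contribute in 2-u steps):
  M: 0.521284×0.22857961 = 0.119155
  M+2: 0.521284×0.49904078 + 0.401432×0.22857961 = 0.351901
  M+4: 0.521284×0.27237961 + 0.401432×0.49904078 + 0.077284×0.22857961 = 0.359984
  M+6: 0.401432×0.27237961 + 0.077284×0.49904078 = 0.147910
  M+8: 0.077284×0.27237961 = 0.021051
Scale to base peak (0.359984) = 100: 33.1 : 97.8 : 100.0 : 41.1 : 5.8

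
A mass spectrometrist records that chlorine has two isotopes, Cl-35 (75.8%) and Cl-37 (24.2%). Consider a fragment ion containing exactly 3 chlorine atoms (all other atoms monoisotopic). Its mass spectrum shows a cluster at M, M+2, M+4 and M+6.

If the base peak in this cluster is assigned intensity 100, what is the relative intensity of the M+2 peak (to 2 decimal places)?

95.78

Binomial terms of (0.758 + 0.242)^3: M 0.4355, M+2 0.4171, M+4 0.1332, M+6 0.0142 → M is the base peak.
P(M) = C(3,0) × 0.758^3 × 0.242^0 = 1 × 0.43551951 × 1.0000 = 0.435520 (base)
P(M+2) = C(3,1) × 0.758^2 × 0.242^1 = 3 × 0.574564 × 0.2420 = 0.417133
Relative intensity = 0.417133 / 0.435520 × 100 = 95.78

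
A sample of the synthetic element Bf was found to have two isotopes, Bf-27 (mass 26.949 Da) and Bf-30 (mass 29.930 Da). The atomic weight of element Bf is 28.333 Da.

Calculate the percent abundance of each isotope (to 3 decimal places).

Writing the weighted mean with unknown fraction x of Bf-27:
26.949·x + 29.930·(1 − x) = 28.333
(26.949 − 29.930)·x = 28.333 − 29.930
x = -1.597 / -2.981 = 0.53573 → 53.573% Bf-27, 46.427% Bf-30.

Bf-27: 53.573%, Bf-30: 46.427%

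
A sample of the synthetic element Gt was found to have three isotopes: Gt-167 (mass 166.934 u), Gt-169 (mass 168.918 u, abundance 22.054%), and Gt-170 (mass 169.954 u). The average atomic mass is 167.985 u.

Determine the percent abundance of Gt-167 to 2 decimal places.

57.63%

Let x and y be the fractions of Gt-167 and Gt-170. Then x + y = 1 − 0.22054 = 0.77946 and 166.934x + 169.954y = 167.985 − 0.22054×168.918 = 130.73182428.
Substituting: 166.934x + 169.954(0.77946 − x) = 130.73182428
(166.934 − 169.954)x = -1.74052056  ⇒  x = 0.57633, y = 0.20313
Gt-167: 57.63%, Gt-170: 20.31%.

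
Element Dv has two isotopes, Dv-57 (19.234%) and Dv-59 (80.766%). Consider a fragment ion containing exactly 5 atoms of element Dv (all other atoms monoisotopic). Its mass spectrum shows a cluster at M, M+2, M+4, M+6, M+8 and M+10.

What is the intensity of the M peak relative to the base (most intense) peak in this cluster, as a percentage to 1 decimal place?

0.1%

Binomial terms of (0.19234 + 0.80766)^5: M 0.0003, M+2 0.0055, M+4 0.0464, M+6 0.1949, M+8 0.4092, M+10 0.3437 → M+8 is the base peak.
P(M+8) = C(5,4) × 0.19234^1 × 0.80766^4 = 5 × 0.19234 × 0.42551444 = 0.409217 (base)
P(M) = C(5,0) × 0.19234^5 × 0.80766^0 = 1 × 0.00026324 × 1.0000 = 0.000263
Relative intensity = 0.000263 / 0.409217 × 100 = 0.1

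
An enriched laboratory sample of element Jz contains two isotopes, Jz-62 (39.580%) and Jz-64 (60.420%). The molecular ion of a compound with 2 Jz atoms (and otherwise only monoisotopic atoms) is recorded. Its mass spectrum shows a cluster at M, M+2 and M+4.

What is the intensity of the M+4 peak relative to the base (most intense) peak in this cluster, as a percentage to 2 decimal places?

(0.39580 + 0.60420)^2 gives M 0.1567, M+2 0.4783, M+4 0.3651; the largest is M+2.
P(M+2) = C(2,1) × 0.39580^1 × 0.60420^1 = 2 × 0.3958 × 0.6042 = 0.478285 (base)
P(M+4) = C(2,2) × 0.39580^0 × 0.60420^2 = 1 × 1.0000 × 0.36505764 = 0.365058
Relative intensity = 0.365058 / 0.478285 × 100 = 76.33

76.33%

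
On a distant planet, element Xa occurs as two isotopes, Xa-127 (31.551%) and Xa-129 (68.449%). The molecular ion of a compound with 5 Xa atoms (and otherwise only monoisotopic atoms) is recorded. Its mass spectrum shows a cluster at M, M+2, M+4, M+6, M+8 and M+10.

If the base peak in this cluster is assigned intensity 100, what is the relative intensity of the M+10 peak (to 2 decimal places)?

43.39

(0.31551 + 0.68449)^5 gives M 0.0031, M+2 0.0339, M+4 0.1472, M+6 0.3192, M+8 0.3463, M+10 0.1503; the largest is M+8.
P(M+8) = C(5,4) × 0.31551^1 × 0.68449^4 = 5 × 0.31551 × 0.21951714 = 0.346299 (base)
P(M+10) = C(5,5) × 0.31551^0 × 0.68449^5 = 1 × 1.0000 × 0.15025729 = 0.150257
Relative intensity = 0.150257 / 0.346299 × 100 = 43.39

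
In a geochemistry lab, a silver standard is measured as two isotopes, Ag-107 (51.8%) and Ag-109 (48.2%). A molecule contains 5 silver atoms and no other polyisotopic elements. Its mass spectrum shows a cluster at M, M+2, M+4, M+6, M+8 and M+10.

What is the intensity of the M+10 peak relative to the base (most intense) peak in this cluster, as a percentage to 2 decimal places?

8.06%

Term probabilities: M 0.0373, M+2 0.1735, M+4 0.3229, M+6 0.3005, M+8 0.1398, M+10 0.0260. Base peak = M+4.
P(M+4) = C(5,2) × 0.518^3 × 0.482^2 = 10 × 0.13899183 × 0.232324 = 0.322911 (base)
P(M+10) = C(5,5) × 0.518^0 × 0.482^5 = 1 × 1.0000 × 0.02601568 = 0.026016
Relative intensity = 0.026016 / 0.322911 × 100 = 8.06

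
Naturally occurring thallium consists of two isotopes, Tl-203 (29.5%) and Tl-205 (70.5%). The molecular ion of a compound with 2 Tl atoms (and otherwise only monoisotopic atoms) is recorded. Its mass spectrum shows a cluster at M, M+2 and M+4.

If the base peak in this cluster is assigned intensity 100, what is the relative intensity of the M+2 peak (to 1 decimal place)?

Term probabilities: M 0.0870, M+2 0.4160, M+4 0.4970. Base peak = M+4.
P(M+4) = C(2,2) × 0.295^0 × 0.705^2 = 1 × 1.0000 × 0.497025 = 0.497025 (base)
P(M+2) = C(2,1) × 0.295^1 × 0.705^1 = 2 × 0.2950 × 0.7050 = 0.415950
Relative intensity = 0.415950 / 0.497025 × 100 = 83.7

83.7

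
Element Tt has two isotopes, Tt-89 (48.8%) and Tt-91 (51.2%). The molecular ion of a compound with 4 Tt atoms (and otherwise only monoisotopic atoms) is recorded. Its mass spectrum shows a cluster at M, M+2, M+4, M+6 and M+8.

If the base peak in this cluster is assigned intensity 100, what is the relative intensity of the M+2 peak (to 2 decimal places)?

63.54

Binomial terms of (0.488 + 0.512)^4: M 0.0567, M+2 0.2380, M+4 0.3746, M+6 0.2620, M+8 0.0687 → M+4 is the base peak.
P(M+4) = C(4,2) × 0.488^2 × 0.512^2 = 6 × 0.238144 × 0.262144 = 0.374568 (base)
P(M+2) = C(4,1) × 0.488^3 × 0.512^1 = 4 × 0.11621427 × 0.5120 = 0.238007
Relative intensity = 0.238007 / 0.374568 × 100 = 63.54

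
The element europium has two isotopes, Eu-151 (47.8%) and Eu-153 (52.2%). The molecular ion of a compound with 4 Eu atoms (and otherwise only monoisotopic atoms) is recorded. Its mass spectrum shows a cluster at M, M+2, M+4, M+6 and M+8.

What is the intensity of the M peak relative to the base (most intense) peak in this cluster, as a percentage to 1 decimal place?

(0.478 + 0.522)^4 gives M 0.0522, M+2 0.2280, M+4 0.3735, M+6 0.2720, M+8 0.0742; the largest is M+4.
P(M+4) = C(4,2) × 0.478^2 × 0.522^2 = 6 × 0.228484 × 0.272484 = 0.373549 (base)
P(M) = C(4,0) × 0.478^4 × 0.522^0 = 1 × 0.05220494 × 1.0000 = 0.052205
Relative intensity = 0.052205 / 0.373549 × 100 = 14.0

14.0%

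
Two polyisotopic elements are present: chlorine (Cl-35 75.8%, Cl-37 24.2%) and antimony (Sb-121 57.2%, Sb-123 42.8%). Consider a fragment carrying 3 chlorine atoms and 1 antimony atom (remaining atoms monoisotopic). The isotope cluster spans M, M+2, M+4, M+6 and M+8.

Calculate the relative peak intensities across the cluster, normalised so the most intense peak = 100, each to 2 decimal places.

Chlorine pattern (n=3): 0.43551951 : 0.41713346 : 0.13317454 : 0.01417249
Antimony pattern (n=1): 0.5720 : 0.4280
Convolve the two distributions (both contribute in 2-u steps):
  M: 0.43551951×0.5720 = 0.249117
  M+2: 0.43551951×0.4280 + 0.41713346×0.5720 = 0.425003
  M+4: 0.41713346×0.4280 + 0.13317454×0.5720 = 0.254709
  M+6: 0.13317454×0.4280 + 0.01417249×0.5720 = 0.065105
  M+8: 0.01417249×0.4280 = 0.006066
Scale to base peak (0.425003) = 100: 58.62 : 100.00 : 59.93 : 15.32 : 1.43

58.62 : 100.00 : 59.93 : 15.32 : 1.43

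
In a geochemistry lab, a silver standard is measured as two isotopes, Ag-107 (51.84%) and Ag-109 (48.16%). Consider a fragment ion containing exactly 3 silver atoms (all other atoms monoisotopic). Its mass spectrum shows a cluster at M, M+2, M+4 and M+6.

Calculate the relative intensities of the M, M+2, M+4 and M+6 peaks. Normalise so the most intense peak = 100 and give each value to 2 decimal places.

Each Ag atom is independently Ag-107 (p = 0.5184) or Ag-109 (q = 0.4816); the cluster is the binomial expansion (p + q)^3.
P(M) = 0.5184^3 = 0.139314
P(M+2) = 3 × 0.5184^2 × 0.4816^1 = 0.388273
P(M+4) = 3 × 0.5184^1 × 0.4816^2 = 0.360711
P(M+6) = 0.4816^3 = 0.111702
The M+2 peak is largest (0.388273); scaling to 100 gives 35.88 : 100.00 : 92.90 : 28.77.

35.88 : 100.00 : 92.90 : 28.77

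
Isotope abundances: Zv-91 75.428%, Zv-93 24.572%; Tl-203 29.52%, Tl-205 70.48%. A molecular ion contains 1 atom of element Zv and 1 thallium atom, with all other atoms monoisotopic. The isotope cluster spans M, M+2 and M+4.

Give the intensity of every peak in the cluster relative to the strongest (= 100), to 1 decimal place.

Element Zv pattern (n=1): 0.75428 : 0.24572
Thallium pattern (n=1): 0.2952 : 0.7048
Convolve the two distributions (both contribute in 2-u steps):
  M: 0.75428×0.2952 = 0.222663
  M+2: 0.75428×0.7048 + 0.24572×0.2952 = 0.604153
  M+4: 0.24572×0.7048 = 0.173183
Scale to base peak (0.604153) = 100: 36.9 : 100.0 : 28.7

36.9 : 100.0 : 28.7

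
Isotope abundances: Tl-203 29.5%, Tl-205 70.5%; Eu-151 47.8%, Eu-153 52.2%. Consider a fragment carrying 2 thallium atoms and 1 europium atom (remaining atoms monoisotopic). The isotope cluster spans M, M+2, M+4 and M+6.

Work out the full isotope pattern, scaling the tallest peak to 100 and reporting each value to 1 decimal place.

Thallium pattern (n=2): 0.087025 : 0.41595 : 0.497025
Europium pattern (n=1): 0.4780 : 0.5220
Convolve the two distributions (both contribute in 2-u steps):
  M: 0.087025×0.4780 = 0.041598
  M+2: 0.087025×0.5220 + 0.41595×0.4780 = 0.244251
  M+4: 0.41595×0.5220 + 0.497025×0.4780 = 0.454704
  M+6: 0.497025×0.5220 = 0.259447
Scale to base peak (0.454704) = 100: 9.1 : 53.7 : 100.0 : 57.1

9.1 : 53.7 : 100.0 : 57.1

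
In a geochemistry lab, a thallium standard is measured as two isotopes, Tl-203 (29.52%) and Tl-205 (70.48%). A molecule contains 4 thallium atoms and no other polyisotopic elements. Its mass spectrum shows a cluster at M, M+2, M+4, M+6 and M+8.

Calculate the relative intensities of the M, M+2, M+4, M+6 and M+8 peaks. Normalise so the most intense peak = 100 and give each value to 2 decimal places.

1.84 : 17.54 : 62.83 : 100.00 : 59.69

Each Tl atom is independently Tl-203 (p = 0.2952) or Tl-205 (q = 0.7048); the cluster is the binomial expansion (p + q)^4.
P(M) = 0.2952^4 = 0.007594
P(M+2) = 4 × 0.2952^3 × 0.7048^1 = 0.072523
P(M+4) = 6 × 0.2952^2 × 0.7048^2 = 0.259726
P(M+6) = 4 × 0.2952^1 × 0.7048^3 = 0.413403
P(M+8) = 0.7048^4 = 0.246754
The M+6 peak is largest (0.413403); scaling to 100 gives 1.84 : 17.54 : 62.83 : 100.00 : 59.69.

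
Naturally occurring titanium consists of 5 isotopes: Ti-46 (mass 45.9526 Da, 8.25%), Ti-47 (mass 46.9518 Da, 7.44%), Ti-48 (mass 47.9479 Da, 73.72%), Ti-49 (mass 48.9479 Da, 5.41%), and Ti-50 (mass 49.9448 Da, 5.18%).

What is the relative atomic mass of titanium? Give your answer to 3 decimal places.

47.867 Da

Ar = Σ fᵢ·mᵢ = 0.0825 × 45.9526 + 0.0744 × 46.9518 + 0.7372 × 47.9479 + 0.0541 × 48.9479 + 0.0518 × 49.9448
= 3.79109 + 3.49321 + 35.34719 + 2.64808 + 2.58714 = 47.86671 Da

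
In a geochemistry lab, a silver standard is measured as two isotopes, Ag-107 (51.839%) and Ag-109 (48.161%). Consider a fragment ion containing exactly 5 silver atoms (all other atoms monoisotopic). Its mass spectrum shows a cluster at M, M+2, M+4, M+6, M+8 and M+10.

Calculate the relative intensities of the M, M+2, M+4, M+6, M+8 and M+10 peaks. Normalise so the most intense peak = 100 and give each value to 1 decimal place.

11.6 : 53.8 : 100.0 : 92.9 : 43.2 : 8.0

Each Ag atom is independently Ag-107 (p = 0.51839) or Ag-109 (q = 0.48161); the cluster is the binomial expansion (p + q)^5.
P(M) = 0.51839^5 = 0.037435
P(M+2) = 5 × 0.51839^4 × 0.48161^1 = 0.173897
P(M+4) = 10 × 0.51839^3 × 0.48161^2 = 0.323118
P(M+6) = 10 × 0.51839^2 × 0.48161^3 = 0.300192
P(M+8) = 5 × 0.51839^1 × 0.48161^4 = 0.139447
P(M+10) = 0.48161^5 = 0.025911
The M+4 peak is largest (0.323118); scaling to 100 gives 11.6 : 53.8 : 100.0 : 92.9 : 43.2 : 8.0.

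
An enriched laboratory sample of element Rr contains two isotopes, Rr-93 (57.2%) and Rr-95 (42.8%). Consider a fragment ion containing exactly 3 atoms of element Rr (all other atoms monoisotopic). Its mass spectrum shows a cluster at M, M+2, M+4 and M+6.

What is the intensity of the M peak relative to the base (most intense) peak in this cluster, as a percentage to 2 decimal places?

44.55%

Term probabilities: M 0.1871, M+2 0.4201, M+4 0.3143, M+6 0.0784. Base peak = M+2.
P(M+2) = C(3,1) × 0.572^2 × 0.428^1 = 3 × 0.327184 × 0.4280 = 0.420104 (base)
P(M) = C(3,0) × 0.572^3 × 0.428^0 = 1 × 0.18714925 × 1.0000 = 0.187149
Relative intensity = 0.187149 / 0.420104 × 100 = 44.55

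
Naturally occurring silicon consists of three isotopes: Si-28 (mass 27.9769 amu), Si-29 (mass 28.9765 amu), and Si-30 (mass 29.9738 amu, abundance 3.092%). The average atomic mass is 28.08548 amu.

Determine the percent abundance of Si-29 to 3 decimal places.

The remaining 96.908% is split between Si-28 (fraction x) and Si-29 (fraction 0.96908 − x).
Substituting: 27.9769x + 28.9765(0.96908 − x) = 27.158690104
(27.9769 − 28.9765)x = -0.921856516  ⇒  x = 0.92223, y = 0.04685
Si-28: 92.223%, Si-29: 4.685%.

4.685%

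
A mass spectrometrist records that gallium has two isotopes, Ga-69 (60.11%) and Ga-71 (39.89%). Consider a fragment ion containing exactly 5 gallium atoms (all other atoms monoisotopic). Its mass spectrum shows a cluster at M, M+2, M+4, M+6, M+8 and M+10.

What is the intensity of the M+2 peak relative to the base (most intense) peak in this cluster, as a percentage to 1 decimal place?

Term probabilities: M 0.0785, M+2 0.2604, M+4 0.3456, M+6 0.2293, M+8 0.0761, M+10 0.0101. Base peak = M+4.
P(M+4) = C(5,2) × 0.6011^3 × 0.3989^2 = 10 × 0.21719018 × 0.15912121 = 0.345596 (base)
P(M+2) = C(5,1) × 0.6011^4 × 0.3989^1 = 5 × 0.13055302 × 0.3989 = 0.260388
Relative intensity = 0.260388 / 0.345596 × 100 = 75.3

75.3%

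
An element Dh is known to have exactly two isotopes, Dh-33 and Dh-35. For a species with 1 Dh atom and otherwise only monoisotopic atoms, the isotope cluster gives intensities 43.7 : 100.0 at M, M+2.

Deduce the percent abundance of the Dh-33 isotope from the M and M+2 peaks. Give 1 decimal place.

If p is the fraction of Dh that is Dh-33, then I(M+2)/I(M) = [C(1,1)·p^0·(1−p)] / p^1 = 1·(1−p)/p = 100.0/43.7 = 2.2883
(1−p)/p = 2.2883/1 = 2.2883  ⇒  p = 1/(1 + 2.2883) = 0.3041
Dh-33: 30.4%, Dh-35: 69.6%.

30.4%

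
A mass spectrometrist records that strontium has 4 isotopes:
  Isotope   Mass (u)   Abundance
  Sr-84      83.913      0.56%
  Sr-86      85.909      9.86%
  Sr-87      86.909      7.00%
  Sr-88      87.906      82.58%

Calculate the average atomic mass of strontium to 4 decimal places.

Ar = Σ fᵢ·mᵢ = 0.0056 × 83.913 + 0.0986 × 85.909 + 0.0700 × 86.909 + 0.8258 × 87.906
= 0.46991 + 8.47063 + 6.08363 + 72.59277 = 87.61694 u

87.6169 u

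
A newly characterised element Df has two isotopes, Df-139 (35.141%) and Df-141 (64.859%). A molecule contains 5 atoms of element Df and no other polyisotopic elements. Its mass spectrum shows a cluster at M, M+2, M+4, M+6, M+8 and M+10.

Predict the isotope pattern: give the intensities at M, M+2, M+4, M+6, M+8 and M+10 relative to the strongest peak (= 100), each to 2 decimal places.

Expanding (0.35141 + 0.64859)^5:
P(M) = 0.35141^5 = 0.005359
P(M+2) = 5 × 0.35141^4 × 0.64859^1 = 0.049453
P(M+4) = 10 × 0.35141^3 × 0.64859^2 = 0.182550
P(M+6) = 10 × 0.35141^2 × 0.64859^3 = 0.336929
P(M+8) = 5 × 0.35141^1 × 0.64859^4 = 0.310932
P(M+10) = 0.64859^5 = 0.114776
The M+6 peak is largest (0.336929); scaling to 100 gives 1.59 : 14.68 : 54.18 : 100.00 : 92.28 : 34.07.

1.59 : 14.68 : 54.18 : 100.00 : 92.28 : 34.07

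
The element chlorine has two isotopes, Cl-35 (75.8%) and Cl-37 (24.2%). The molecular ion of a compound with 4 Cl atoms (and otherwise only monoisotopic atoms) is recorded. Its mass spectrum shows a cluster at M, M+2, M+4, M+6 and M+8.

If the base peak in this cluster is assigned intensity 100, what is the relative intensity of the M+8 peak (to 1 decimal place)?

0.8

Binomial terms of (0.758 + 0.242)^4: M 0.3301, M+2 0.4216, M+4 0.2019, M+6 0.0430, M+8 0.0034 → M+2 is the base peak.
P(M+2) = C(4,1) × 0.758^3 × 0.242^1 = 4 × 0.43551951 × 0.2420 = 0.421583 (base)
P(M+8) = C(4,4) × 0.758^0 × 0.242^4 = 1 × 1.0000 × 0.00342974 = 0.003430
Relative intensity = 0.003430 / 0.421583 × 100 = 0.8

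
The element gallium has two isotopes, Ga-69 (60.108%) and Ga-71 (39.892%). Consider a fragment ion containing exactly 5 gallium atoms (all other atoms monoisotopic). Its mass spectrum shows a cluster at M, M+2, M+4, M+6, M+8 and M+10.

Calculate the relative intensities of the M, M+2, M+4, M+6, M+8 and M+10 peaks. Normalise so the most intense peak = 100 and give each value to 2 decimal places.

22.70 : 75.34 : 100.00 : 66.37 : 22.02 : 2.92

Expanding (0.60108 + 0.39892)^5:
P(M) = 0.60108^5 = 0.078462
P(M+2) = 5 × 0.60108^4 × 0.39892^1 = 0.260366
P(M+4) = 10 × 0.60108^3 × 0.39892^2 = 0.345596
P(M+6) = 10 × 0.60108^2 × 0.39892^3 = 0.229362
P(M+8) = 5 × 0.60108^1 × 0.39892^4 = 0.076111
P(M+10) = 0.39892^5 = 0.010103
The M+4 peak is largest (0.345596); scaling to 100 gives 22.70 : 75.34 : 100.00 : 66.37 : 22.02 : 2.92.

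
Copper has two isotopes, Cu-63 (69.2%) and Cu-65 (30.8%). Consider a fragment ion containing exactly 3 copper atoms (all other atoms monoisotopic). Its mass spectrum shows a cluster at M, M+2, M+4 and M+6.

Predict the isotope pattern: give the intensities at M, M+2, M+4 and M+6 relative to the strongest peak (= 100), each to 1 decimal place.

74.9 : 100.0 : 44.5 : 6.6

The 3 Cu atoms are independent, so intensities follow the terms of (0.692 + 0.308)^3.
P(M) = 0.692^3 = 0.331374
P(M+2) = 3 × 0.692^2 × 0.308^1 = 0.442470
P(M+4) = 3 × 0.692^1 × 0.308^2 = 0.196938
P(M+6) = 0.308^3 = 0.029218
The M+2 peak is largest (0.442470); scaling to 100 gives 74.9 : 100.0 : 44.5 : 6.6.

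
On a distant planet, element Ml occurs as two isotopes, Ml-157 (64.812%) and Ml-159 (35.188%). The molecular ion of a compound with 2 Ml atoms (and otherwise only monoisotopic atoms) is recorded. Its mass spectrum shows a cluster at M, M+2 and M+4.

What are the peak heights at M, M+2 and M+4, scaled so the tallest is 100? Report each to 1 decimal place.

Each Ml atom is independently Ml-157 (p = 0.64812) or Ml-159 (q = 0.35188); the cluster is the binomial expansion (p + q)^2.
P(M) = 0.64812^2 = 0.420060
P(M+2) = 2 × 0.64812^1 × 0.35188^1 = 0.456121
P(M+4) = 0.35188^2 = 0.123820
The M+2 peak is largest (0.456121); scaling to 100 gives 92.1 : 100.0 : 27.1.

92.1 : 100.0 : 27.1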